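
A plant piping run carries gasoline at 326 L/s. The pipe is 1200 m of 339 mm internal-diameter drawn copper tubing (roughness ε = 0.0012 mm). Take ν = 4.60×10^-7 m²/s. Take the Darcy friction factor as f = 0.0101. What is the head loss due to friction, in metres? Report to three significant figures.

h_f ≈ 23.8 m

V = 4Q/(πD²) = 4·0.326/(π·0.339²) = 3.612 m/s
h_f = f(L/D)V²/(2g) = 0.01010·(1200/0.339)·3.612²/(2·9.81) = 23.77 m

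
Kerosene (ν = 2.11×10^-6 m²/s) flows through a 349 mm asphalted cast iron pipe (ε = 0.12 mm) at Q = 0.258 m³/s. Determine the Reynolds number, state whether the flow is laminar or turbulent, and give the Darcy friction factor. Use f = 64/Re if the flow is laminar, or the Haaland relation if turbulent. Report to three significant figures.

V = 4Q/(πD²) = 2.697 m/s
Re = VD/ν = 2.697·0.349/2.11×10^-6 = 4.46×10^5
Re > 4000 → turbulent; ε/D = 3.44×10^-4
Haaland: f = 0.01661

Re ≈ 4.46×10^5; turbulent; f ≈ 0.0166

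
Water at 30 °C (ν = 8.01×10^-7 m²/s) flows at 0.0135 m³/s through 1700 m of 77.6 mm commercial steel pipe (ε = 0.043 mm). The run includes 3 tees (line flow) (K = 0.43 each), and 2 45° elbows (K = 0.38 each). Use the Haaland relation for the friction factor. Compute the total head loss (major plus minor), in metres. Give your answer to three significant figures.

H_L ≈ 169 m

V = 4Q/(πD²) = 2.854 m/s; V²/2g = 0.4153 m
Re = 2.77×10^5, ε/D = 5.54×10^-4 → f = 0.01848 (Haaland)
Major: h_f = f(L/D)·V²/2g = 0.01848·21907·0.4153 = 168.1 m
Minor: ΣK = 2.05; h_m = ΣK·V²/2g = 0.8513 m
Total H_L = 168.1 + 0.8513 = 168.9 m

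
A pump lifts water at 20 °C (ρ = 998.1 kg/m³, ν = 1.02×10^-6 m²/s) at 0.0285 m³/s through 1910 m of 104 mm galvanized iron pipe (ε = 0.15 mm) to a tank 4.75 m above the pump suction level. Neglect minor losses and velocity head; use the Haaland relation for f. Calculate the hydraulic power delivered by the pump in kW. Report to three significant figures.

P_hyd ≈ 66.4 kW

V = 4Q/(πD²) = 3.355 m/s; Re = 3.42×10^5; ε/D = 0.00144; f = 0.02214
h_f = f(L/D)V²/2g = 233.2 m
Total head H = z + h_f = 4.75 + 233.2 = 238.0 m
P_hyd = ρgQH = 998.1·9.81·0.0285·238.0 = 66.41 kW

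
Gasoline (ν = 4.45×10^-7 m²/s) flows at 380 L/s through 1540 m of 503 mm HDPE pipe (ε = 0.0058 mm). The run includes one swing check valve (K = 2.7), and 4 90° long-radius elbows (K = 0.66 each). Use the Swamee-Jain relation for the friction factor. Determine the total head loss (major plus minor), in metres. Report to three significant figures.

H_L ≈ 7.09 m

V = 4Q/(πD²) = 1.912 m/s; V²/2g = 0.1864 m
Re = 2.16×10^6, ε/D = 1.15×10^-5 → f = 0.01068 (Swamee-Jain)
Major: h_f = f(L/D)·V²/2g = 0.01068·3062·0.1864 = 6.096 m
Minor: ΣK = 5.34; h_m = ΣK·V²/2g = 0.9953 m
Total H_L = 6.096 + 0.9953 = 7.091 m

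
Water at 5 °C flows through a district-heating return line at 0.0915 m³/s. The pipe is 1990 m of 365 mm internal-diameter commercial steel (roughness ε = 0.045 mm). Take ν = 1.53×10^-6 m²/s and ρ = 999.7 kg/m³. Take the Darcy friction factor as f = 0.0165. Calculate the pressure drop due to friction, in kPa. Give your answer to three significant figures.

Δp ≈ 34.4 kPa

V = 4Q/(πD²) = 4·0.0915/(π·0.365²) = 0.8745 m/s
h_f = f(L/D)V²/(2g) = 0.01650·(1990/0.365)·0.8745²/(2·9.81) = 3.506 m
Δp = ρg·h_f = 999.7·9.81·3.506 = 34.39 kPa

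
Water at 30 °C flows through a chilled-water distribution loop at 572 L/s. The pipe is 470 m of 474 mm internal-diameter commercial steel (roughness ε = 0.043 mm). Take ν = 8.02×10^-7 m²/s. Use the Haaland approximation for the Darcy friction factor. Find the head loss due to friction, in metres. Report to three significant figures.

V = 4Q/(πD²) = 4·0.572/(π·0.474²) = 3.242 m/s
Re = VD/ν = 3.242·0.474/8.02×10^-7 = 1.92×10^6 → turbulent
ε/D = 0.043/474 = 9.07×10^-5
Haaland: f = 0.01260
h_f = f(L/D)V²/(2g) = 0.01260·(470/0.474)·3.242²/(2·9.81) = 6.690 m

h_f ≈ 6.69 m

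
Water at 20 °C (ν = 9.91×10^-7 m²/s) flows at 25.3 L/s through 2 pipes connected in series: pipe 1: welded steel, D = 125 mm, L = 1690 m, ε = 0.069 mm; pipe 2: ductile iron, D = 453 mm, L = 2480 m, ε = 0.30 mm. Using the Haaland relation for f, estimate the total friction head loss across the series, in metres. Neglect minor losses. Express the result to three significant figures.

H ≈ 54.4 m

Pipe 1: V = 2.062 m/s, Re = 2.60×10^5, ε/D = 5.52×10^-4, f = 0.01854, h_1 = f(L/D)V²/2g = 54.30 m
Pipe 2: V = 0.1570 m/s, Re = 7.18×10^4, ε/D = 6.62×10^-4, f = 0.02159, h_2 = f(L/D)V²/2g = 0.1484 m
Series → Q common, losses add: H = Σh = 54.45 m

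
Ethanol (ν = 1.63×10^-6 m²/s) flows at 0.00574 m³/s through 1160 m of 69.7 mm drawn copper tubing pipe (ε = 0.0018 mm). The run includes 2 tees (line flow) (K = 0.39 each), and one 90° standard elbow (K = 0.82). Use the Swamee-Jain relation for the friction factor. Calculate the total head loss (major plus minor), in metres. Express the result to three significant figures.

H_L ≈ 38.1 m

V = 4Q/(πD²) = 1.504 m/s; V²/2g = 0.1153 m
Re = 6.43×10^4, ε/D = 2.58×10^-5 → f = 0.01975 (Swamee-Jain)
Major: h_f = f(L/D)·V²/2g = 0.01975·16643·0.1153 = 37.92 m
Minor: ΣK = 1.60; h_m = ΣK·V²/2g = 0.1846 m
Total H_L = 37.92 + 0.1846 = 38.11 m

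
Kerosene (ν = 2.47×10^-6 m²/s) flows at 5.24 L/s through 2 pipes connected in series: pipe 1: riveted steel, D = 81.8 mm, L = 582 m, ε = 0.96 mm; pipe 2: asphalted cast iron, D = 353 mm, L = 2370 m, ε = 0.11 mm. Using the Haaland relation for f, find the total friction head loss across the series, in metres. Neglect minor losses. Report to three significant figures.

Pipe 1: V = 0.9971 m/s, Re = 3.30×10^4, ε/D = 0.0117, f = 0.04163, h_1 = f(L/D)V²/2g = 15.01 m
Pipe 2: V = 0.05354 m/s, Re = 7650, ε/D = 3.12×10^-4, f = 0.03360, h_2 = f(L/D)V²/2g = 0.03296 m
Series → Q common, losses add: H = Σh = 15.04 m

H ≈ 15.0 m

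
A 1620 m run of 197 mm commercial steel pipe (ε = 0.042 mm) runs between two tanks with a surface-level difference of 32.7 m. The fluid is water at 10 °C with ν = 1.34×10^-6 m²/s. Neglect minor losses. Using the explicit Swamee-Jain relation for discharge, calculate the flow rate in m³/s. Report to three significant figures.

Q ≈ 0.0668 m³/s

Swamee-Jain (Type II): Q = -0.965·√(gD⁵h_f/L)·ln[ε/(3.7D) + √(3.17ν²L/(gD³h_f))]
√(gD⁵h_f/L) = √(9.81·0.197⁵·32.7/1620) = 0.007665
ε/(3.7D) = 5.76×10^-5; √(3.17ν²L/(gD³h_f)) = 6.13×10^-5
Q = -0.965·0.007665·ln(1.189×10^-4) = 0.06684 m³/s
Check: V = 2.19 m/s, Re = 3.22×10^5, f = 0.01629, h_f = 32.8 m ≈ 32.7 m ✓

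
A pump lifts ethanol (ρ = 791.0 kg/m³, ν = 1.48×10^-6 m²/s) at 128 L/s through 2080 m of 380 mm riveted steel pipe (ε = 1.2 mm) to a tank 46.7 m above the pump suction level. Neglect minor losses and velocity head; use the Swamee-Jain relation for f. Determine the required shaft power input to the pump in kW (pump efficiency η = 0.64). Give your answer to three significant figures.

P_shaft ≈ 87.4 kW

V = 4Q/(πD²) = 1.129 m/s; Re = 2.90×10^5; ε/D = 0.00316; f = 0.02715
h_f = f(L/D)V²/2g = 9.647 m
Total head H = z + h_f = 46.7 + 9.647 = 56.35 m
P_hyd = ρgQH = 791.0·9.81·0.128·56.35 = 55.97 kW
P_shaft = P_hyd/η = 55.97/0.64 = 87.45 kW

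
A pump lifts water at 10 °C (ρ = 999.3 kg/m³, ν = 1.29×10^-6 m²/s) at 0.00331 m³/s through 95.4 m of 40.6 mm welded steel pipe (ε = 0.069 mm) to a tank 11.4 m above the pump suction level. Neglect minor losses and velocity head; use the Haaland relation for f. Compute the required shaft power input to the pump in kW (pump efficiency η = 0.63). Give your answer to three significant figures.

V = 4Q/(πD²) = 2.557 m/s; Re = 8.05×10^4; ε/D = 0.00170; f = 0.02451
h_f = f(L/D)V²/2g = 19.19 m
Total head H = z + h_f = 11.4 + 19.19 = 30.59 m
P_hyd = ρgQH = 999.3·9.81·0.00331·30.59 = 0.9927 kW
P_shaft = P_hyd/η = 0.9927/0.63 = 1.576 kW

P_shaft ≈ 1.58 kW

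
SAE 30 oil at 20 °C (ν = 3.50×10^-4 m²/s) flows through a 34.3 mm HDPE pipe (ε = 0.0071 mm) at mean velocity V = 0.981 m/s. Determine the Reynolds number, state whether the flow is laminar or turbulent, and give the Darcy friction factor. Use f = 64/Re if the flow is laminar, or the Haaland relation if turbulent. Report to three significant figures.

Re = VD/ν = 0.9810·0.0343/3.50×10^-4 = 96.1
Re < 2300 → laminar → f = 64/Re = 0.6657

Re ≈ 96.1; laminar; f = 64/Re ≈ 0.666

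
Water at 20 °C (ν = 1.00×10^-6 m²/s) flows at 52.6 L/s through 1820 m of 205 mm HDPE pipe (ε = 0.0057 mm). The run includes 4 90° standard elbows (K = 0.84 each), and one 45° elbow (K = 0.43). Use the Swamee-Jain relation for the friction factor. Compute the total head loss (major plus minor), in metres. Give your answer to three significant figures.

H_L ≈ 17.1 m

V = 4Q/(πD²) = 1.594 m/s; V²/2g = 0.1294 m
Re = 3.27×10^5, ε/D = 2.78×10^-5 → f = 0.01448 (Swamee-Jain)
Major: h_f = f(L/D)·V²/2g = 0.01448·8878·0.1294 = 16.65 m
Minor: ΣK = 3.79; h_m = ΣK·V²/2g = 0.4906 m
Total H_L = 16.65 + 0.4906 = 17.14 m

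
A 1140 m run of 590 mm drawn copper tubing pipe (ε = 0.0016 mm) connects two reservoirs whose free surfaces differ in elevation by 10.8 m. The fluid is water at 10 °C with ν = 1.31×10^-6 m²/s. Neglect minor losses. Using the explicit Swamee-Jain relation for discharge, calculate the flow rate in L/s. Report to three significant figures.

Q ≈ 861 L/s

Swamee-Jain (Type II): Q = -0.965·√(gD⁵h_f/L)·ln[ε/(3.7D) + √(3.17ν²L/(gD³h_f))]
√(gD⁵h_f/L) = √(9.81·0.590⁵·10.8/1140) = 0.08151
ε/(3.7D) = 7.33×10^-7; √(3.17ν²L/(gD³h_f)) = 1.69×10^-5
Q = -0.965·0.08151·ln(1.762×10^-5) = 0.8611 m³/s
Check: V = 3.15 m/s, Re = 1.42×10^6, f = 0.01104, h_f = 10.8 m ≈ 10.8 m ✓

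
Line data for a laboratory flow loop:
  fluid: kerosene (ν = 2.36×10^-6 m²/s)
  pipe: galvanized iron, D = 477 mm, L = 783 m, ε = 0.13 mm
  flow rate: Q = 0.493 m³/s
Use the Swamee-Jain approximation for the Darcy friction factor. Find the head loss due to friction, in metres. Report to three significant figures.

h_f ≈ 10.2 m

V = 4Q/(πD²) = 4·0.493/(π·0.477²) = 2.759 m/s
Re = VD/ν = 2.759·0.477/2.36×10^-6 = 5.58×10^5 → turbulent
ε/D = 0.13/477 = 2.73×10^-4
Swamee-Jain: f = 0.01603
h_f = f(L/D)V²/(2g) = 0.01603·(783/0.477)·2.759²/(2·9.81) = 10.21 m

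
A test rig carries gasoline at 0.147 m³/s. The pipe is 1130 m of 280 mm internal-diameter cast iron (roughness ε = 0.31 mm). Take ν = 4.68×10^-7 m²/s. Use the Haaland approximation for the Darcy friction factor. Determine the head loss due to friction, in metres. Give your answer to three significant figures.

V = 4Q/(πD²) = 4·0.147/(π·0.280²) = 2.387 m/s
Re = VD/ν = 2.387·0.280/4.68×10^-7 = 1.43×10^6 → turbulent
ε/D = 0.31/280 = 0.00111
Haaland: f = 0.02035
h_f = f(L/D)V²/(2g) = 0.02035·(1130/0.280)·2.387²/(2·9.81) = 23.85 m

h_f ≈ 23.9 m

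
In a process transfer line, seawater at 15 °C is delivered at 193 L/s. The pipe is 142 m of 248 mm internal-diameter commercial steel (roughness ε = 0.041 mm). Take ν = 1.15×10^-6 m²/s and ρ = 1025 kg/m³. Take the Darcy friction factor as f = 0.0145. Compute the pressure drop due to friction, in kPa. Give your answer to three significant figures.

V = 4Q/(πD²) = 4·0.193/(π·0.248²) = 3.995 m/s
h_f = f(L/D)V²/(2g) = 0.01450·(142/0.248)·3.995²/(2·9.81) = 6.755 m
Δp = ρg·h_f = 1025·9.81·6.755 = 67.92 kPa

Δp ≈ 67.9 kPa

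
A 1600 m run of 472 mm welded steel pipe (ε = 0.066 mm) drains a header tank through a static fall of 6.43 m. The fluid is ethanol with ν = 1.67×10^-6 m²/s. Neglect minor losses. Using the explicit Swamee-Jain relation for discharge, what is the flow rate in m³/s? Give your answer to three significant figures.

Swamee-Jain (Type II): Q = -0.965·√(gD⁵h_f/L)·ln[ε/(3.7D) + √(3.17ν²L/(gD³h_f))]
√(gD⁵h_f/L) = √(9.81·0.472⁵·6.43/1600) = 0.03039
ε/(3.7D) = 3.78×10^-5; √(3.17ν²L/(gD³h_f)) = 4.62×10^-5
Q = -0.965·0.03039·ln(8.397×10^-5) = 0.2752 m³/s
Check: V = 1.57 m/s, Re = 4.45×10^5, f = 0.01510, h_f = 6.45 m ≈ 6.43 m ✓

Q ≈ 0.275 m³/s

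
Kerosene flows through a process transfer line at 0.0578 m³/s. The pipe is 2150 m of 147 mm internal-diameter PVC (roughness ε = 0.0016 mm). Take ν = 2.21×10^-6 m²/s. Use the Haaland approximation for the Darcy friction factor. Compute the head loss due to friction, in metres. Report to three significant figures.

V = 4Q/(πD²) = 4·0.0578/(π·0.147²) = 3.406 m/s
Re = VD/ν = 3.406·0.147/2.21×10^-6 = 2.27×10^5 → turbulent
ε/D = 0.0016/147 = 1.09×10^-5
Haaland: f = 0.01520
h_f = f(L/D)V²/(2g) = 0.01520·(2150/0.147)·3.406²/(2·9.81) = 131.4 m

h_f ≈ 131 m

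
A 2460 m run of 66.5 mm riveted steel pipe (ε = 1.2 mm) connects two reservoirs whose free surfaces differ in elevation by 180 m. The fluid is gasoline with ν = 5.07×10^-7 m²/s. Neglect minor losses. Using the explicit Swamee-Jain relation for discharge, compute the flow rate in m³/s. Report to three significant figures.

Q ≈ 0.00495 m³/s

Swamee-Jain (Type II): Q = -0.965·√(gD⁵h_f/L)·ln[ε/(3.7D) + √(3.17ν²L/(gD³h_f))]
√(gD⁵h_f/L) = √(9.81·0.0665⁵·180/2460) = 9.662×10^-4
ε/(3.7D) = 0.00488; √(3.17ν²L/(gD³h_f)) = 6.21×10^-5
Q = -0.965·9.662×10^-4·ln(0.004939) = 0.004951 m³/s
Check: V = 1.43 m/s, Re = 1.87×10^5, f = 0.04715, h_f = 181 m ≈ 180 m ✓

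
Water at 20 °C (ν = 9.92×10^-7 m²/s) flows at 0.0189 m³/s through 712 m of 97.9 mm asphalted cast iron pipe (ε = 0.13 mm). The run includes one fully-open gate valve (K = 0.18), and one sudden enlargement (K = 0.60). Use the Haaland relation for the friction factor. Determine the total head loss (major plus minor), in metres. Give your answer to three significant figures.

H_L ≈ 51.5 m

V = 4Q/(πD²) = 2.511 m/s; V²/2g = 0.3213 m
Re = 2.48×10^5, ε/D = 0.00133 → f = 0.02195 (Haaland)
Major: h_f = f(L/D)·V²/2g = 0.02195·7273·0.3213 = 51.29 m
Minor: ΣK = 0.780; h_m = ΣK·V²/2g = 0.2506 m
Total H_L = 51.29 + 0.2506 = 51.54 m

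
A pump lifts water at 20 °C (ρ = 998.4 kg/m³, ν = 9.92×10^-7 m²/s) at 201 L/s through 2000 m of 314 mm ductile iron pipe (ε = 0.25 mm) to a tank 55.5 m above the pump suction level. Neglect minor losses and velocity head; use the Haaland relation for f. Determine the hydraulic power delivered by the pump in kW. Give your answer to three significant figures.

P_hyd ≈ 191 kW

V = 4Q/(πD²) = 2.596 m/s; Re = 8.22×10^5; ε/D = 7.96×10^-4; f = 0.01901
h_f = f(L/D)V²/2g = 41.57 m
Total head H = z + h_f = 55.5 + 41.57 = 97.07 m
P_hyd = ρgQH = 998.4·9.81·0.201·97.07 = 191.1 kW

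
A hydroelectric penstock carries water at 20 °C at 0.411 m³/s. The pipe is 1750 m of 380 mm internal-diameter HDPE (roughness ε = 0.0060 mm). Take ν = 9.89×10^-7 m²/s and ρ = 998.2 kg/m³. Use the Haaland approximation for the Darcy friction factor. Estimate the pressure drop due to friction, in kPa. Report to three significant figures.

Δp ≈ 342 kPa

V = 4Q/(πD²) = 4·0.411/(π·0.380²) = 3.624 m/s
Re = VD/ν = 3.624·0.380/9.89×10^-7 = 1.39×10^6 → turbulent
ε/D = 0.0060/380 = 1.58×10^-5
Haaland: f = 0.01133
h_f = f(L/D)V²/(2g) = 0.01133·(1750/0.380)·3.624²/(2·9.81) = 34.94 m
Δp = ρg·h_f = 998.2·9.81·34.94 = 342.2 kPa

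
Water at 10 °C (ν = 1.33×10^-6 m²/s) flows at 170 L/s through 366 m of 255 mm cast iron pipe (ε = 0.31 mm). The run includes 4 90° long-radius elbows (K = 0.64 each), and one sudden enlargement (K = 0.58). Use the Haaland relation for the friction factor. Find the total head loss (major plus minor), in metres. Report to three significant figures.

V = 4Q/(πD²) = 3.329 m/s; V²/2g = 0.5648 m
Re = 6.38×10^5, ε/D = 0.00122 → f = 0.02100 (Haaland)
Major: h_f = f(L/D)·V²/2g = 0.02100·1435·0.5648 = 17.03 m
Minor: ΣK = 3.14; h_m = ΣK·V²/2g = 1.773 m
Total H_L = 17.03 + 1.773 = 18.80 m

H_L ≈ 18.8 m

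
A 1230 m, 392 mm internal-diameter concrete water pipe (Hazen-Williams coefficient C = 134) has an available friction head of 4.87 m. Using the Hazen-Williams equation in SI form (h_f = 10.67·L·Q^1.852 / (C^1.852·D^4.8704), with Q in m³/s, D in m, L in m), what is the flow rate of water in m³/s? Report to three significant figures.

Q ≈ 0.160 m³/s

Rearranging: Q = [h_f·C^1.852·D^4.8704 / (10.67·L)]^(1/1.852)
Q = [4.87·134^1.852·0.392^4.8704 / (10.67·1230)]^0.540 = 0.1604 m³/s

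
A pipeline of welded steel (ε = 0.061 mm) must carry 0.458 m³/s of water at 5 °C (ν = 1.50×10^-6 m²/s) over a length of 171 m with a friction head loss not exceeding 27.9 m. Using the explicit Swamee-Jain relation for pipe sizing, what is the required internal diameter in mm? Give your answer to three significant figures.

Swamee-Jain (Type III): D = 0.66·[ε^1.25·(LQ²/(gh_f))^4.75 + ν·Q^9.4·(L/(gh_f))^5.2]^0.04
LQ²/(gh_f) = 0.1311; L/(gh_f) = 0.6248
Term 1 = ε^1.25·(…)^4.75 = 3.46×10^-10; Term 2 = ν·Q^9.4·(…)^5.2 = 8.43×10^-11
D = 0.66·(3.46×10^-10 + 8.43×10^-11)^0.04 = 0.2786 m = 279 mm
Check: V = 7.52 m/s, Re = 1.40×10^6, f = 0.01474, h_f = 26.0 m ≈ 27.9 m ✓

D ≈ 279 mm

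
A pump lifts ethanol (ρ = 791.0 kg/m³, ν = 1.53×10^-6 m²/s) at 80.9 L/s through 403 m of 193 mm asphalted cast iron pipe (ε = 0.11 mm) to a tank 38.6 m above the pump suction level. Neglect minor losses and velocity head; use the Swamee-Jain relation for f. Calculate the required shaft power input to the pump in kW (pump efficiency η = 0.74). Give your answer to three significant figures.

P_shaft ≈ 45.5 kW

V = 4Q/(πD²) = 2.765 m/s; Re = 3.49×10^5; ε/D = 5.70×10^-4; f = 0.01854
h_f = f(L/D)V²/2g = 15.09 m
Total head H = z + h_f = 38.6 + 15.09 = 53.69 m
P_hyd = ρgQH = 791.0·9.81·0.0809·53.69 = 33.71 kW
P_shaft = P_hyd/η = 33.71/0.74 = 45.55 kW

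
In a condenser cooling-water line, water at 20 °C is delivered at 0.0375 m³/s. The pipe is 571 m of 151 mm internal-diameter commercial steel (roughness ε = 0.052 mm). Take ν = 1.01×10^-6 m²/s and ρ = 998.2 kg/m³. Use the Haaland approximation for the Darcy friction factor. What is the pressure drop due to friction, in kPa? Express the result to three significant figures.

V = 4Q/(πD²) = 4·0.0375/(π·0.151²) = 2.094 m/s
Re = VD/ν = 2.094·0.151/1.01×10^-6 = 3.13×10^5 → turbulent
ε/D = 0.052/151 = 3.44×10^-4
Haaland: f = 0.01705
h_f = f(L/D)V²/(2g) = 0.01705·(571/0.151)·2.094²/(2·9.81) = 14.41 m
Δp = ρg·h_f = 998.2·9.81·14.41 = 141.1 kPa

Δp ≈ 141 kPa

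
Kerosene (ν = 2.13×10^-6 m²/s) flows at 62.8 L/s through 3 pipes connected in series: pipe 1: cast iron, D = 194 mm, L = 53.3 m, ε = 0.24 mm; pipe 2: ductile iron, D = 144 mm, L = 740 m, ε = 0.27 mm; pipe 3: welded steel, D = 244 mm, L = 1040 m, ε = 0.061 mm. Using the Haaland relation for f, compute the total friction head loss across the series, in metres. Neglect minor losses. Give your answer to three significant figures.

H ≈ 101 m

Pipe 1: V = 2.125 m/s, Re = 1.94×10^5, ε/D = 0.00124, f = 0.02185, h_1 = f(L/D)V²/2g = 1.381 m
Pipe 2: V = 3.856 m/s, Re = 2.61×10^5, ε/D = 0.00188, f = 0.02371, h_2 = f(L/D)V²/2g = 92.32 m
Pipe 3: V = 1.343 m/s, Re = 1.54×10^5, ε/D = 2.50×10^-4, f = 0.01779, h_3 = f(L/D)V²/2g = 6.971 m
Series → Q common, losses add: H = Σh = 100.7 m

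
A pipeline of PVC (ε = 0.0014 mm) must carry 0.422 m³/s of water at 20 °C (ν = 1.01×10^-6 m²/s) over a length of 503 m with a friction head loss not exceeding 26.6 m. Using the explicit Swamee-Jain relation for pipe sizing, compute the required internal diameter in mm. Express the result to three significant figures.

D ≈ 315 mm

Swamee-Jain (Type III): D = 0.66·[ε^1.25·(LQ²/(gh_f))^4.75 + ν·Q^9.4·(L/(gh_f))^5.2]^0.04
LQ²/(gh_f) = 0.3433; L/(gh_f) = 1.928
Term 1 = ε^1.25·(…)^4.75 = 3.00×10^-10; Term 2 = ν·Q^9.4·(…)^5.2 = 9.21×10^-9
D = 0.66·(3.00×10^-10 + 9.21×10^-9)^0.04 = 0.3153 m = 315 mm
Check: V = 5.41 m/s, Re = 1.69×10^6, f = 0.01080, h_f = 25.7 m ≈ 26.6 m ✓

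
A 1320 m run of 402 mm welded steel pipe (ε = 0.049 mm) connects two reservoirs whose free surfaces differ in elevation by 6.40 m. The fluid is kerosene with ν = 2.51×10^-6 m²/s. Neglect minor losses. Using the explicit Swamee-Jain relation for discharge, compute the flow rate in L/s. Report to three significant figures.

Q ≈ 196 L/s

Swamee-Jain (Type II): Q = -0.965·√(gD⁵h_f/L)·ln[ε/(3.7D) + √(3.17ν²L/(gD³h_f))]
√(gD⁵h_f/L) = √(9.81·0.402⁵·6.40/1320) = 0.02235
ε/(3.7D) = 3.29×10^-5; √(3.17ν²L/(gD³h_f)) = 8.04×10^-5
Q = -0.965·0.02235·ln(1.133×10^-4) = 0.1959 m³/s
Check: V = 1.54 m/s, Re = 2.47×10^5, f = 0.01606, h_f = 6.40 m ≈ 6.40 m ✓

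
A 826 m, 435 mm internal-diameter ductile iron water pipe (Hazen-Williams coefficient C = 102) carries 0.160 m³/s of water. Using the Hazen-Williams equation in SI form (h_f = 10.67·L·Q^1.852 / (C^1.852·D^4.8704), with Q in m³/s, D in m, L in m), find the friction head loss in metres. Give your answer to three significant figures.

h_f = 10.67·826·0.160^1.852 / (102^1.852·0.435^4.8704) = 3.250 m

h_f ≈ 3.25 m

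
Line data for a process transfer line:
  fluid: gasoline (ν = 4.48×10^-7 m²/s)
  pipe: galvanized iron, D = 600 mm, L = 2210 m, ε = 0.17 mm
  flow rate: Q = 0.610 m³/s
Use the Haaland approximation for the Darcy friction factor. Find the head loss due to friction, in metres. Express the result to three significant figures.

V = 4Q/(πD²) = 4·0.610/(π·0.600²) = 2.157 m/s
Re = VD/ν = 2.157·0.600/4.48×10^-7 = 2.89×10^6 → turbulent
ε/D = 0.17/600 = 2.83×10^-4
Haaland: f = 0.01503
h_f = f(L/D)V²/(2g) = 0.01503·(2210/0.600)·2.157²/(2·9.81) = 13.13 m

h_f ≈ 13.1 m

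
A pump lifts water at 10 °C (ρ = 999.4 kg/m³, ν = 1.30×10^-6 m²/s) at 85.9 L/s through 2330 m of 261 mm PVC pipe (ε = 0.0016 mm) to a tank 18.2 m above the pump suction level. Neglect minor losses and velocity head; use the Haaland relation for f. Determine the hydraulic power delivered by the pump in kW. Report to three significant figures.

V = 4Q/(πD²) = 1.606 m/s; Re = 3.22×10^5; ε/D = 6.13×10^-6; f = 0.01420
h_f = f(L/D)V²/2g = 16.66 m
Total head H = z + h_f = 18.2 + 16.66 = 34.86 m
P_hyd = ρgQH = 999.4·9.81·0.0859·34.86 = 29.36 kW

P_hyd ≈ 29.4 kW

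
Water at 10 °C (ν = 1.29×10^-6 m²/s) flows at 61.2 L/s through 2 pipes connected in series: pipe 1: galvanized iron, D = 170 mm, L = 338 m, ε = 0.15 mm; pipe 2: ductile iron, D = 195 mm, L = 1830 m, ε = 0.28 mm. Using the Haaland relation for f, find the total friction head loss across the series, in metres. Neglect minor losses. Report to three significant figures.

Pipe 1: V = 2.696 m/s, Re = 3.55×10^5, ε/D = 8.82×10^-4, f = 0.01988, h_1 = f(L/D)V²/2g = 14.64 m
Pipe 2: V = 2.049 m/s, Re = 3.10×10^5, ε/D = 0.00144, f = 0.02217, h_2 = f(L/D)V²/2g = 44.54 m
Series → Q common, losses add: H = Σh = 59.18 m

H ≈ 59.2 m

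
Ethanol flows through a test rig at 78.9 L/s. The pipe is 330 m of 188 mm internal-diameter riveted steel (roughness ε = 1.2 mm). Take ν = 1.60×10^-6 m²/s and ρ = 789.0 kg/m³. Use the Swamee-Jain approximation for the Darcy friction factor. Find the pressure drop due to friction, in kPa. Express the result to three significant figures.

Δp ≈ 185 kPa

V = 4Q/(πD²) = 4·0.0789/(π·0.188²) = 2.842 m/s
Re = VD/ν = 2.842·0.188/1.60×10^-6 = 3.34×10^5 → turbulent
ε/D = 1.2/188 = 0.00638
Swamee-Jain: f = 0.03311
h_f = f(L/D)V²/(2g) = 0.03311·(330/0.188)·2.842²/(2·9.81) = 23.93 m
Δp = ρg·h_f = 789.0·9.81·23.93 = 185.2 kPa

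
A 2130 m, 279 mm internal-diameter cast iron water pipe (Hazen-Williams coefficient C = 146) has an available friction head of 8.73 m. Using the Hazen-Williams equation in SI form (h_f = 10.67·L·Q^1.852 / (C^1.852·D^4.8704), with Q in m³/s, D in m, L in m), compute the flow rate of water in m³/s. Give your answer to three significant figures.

Q ≈ 0.0728 m³/s

Rearranging: Q = [h_f·C^1.852·D^4.8704 / (10.67·L)]^(1/1.852)
Q = [8.73·146^1.852·0.279^4.8704 / (10.67·2130)]^0.540 = 0.07280 m³/s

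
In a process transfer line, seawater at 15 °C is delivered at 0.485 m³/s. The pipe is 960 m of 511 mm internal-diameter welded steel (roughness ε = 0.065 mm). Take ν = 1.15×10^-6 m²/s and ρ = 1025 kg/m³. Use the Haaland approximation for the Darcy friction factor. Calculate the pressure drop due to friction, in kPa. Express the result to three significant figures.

Δp ≈ 73.6 kPa

V = 4Q/(πD²) = 4·0.485/(π·0.511²) = 2.365 m/s
Re = VD/ν = 2.365·0.511/1.15×10^-6 = 1.05×10^6 → turbulent
ε/D = 0.065/511 = 1.27×10^-4
Haaland: f = 0.01366
h_f = f(L/D)V²/(2g) = 0.01366·(960/0.511)·2.365²/(2·9.81) = 7.317 m
Δp = ρg·h_f = 1025·9.81·7.317 = 73.57 kPa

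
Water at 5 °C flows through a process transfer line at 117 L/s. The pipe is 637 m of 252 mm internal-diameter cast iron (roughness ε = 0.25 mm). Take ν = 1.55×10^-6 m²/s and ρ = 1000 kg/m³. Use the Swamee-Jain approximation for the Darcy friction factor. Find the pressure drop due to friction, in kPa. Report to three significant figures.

Δp ≈ 143 kPa

V = 4Q/(πD²) = 4·0.117/(π·0.252²) = 2.346 m/s
Re = VD/ν = 2.346·0.252/1.55×10^-6 = 3.81×10^5 → turbulent
ε/D = 0.25/252 = 9.92×10^-4
Swamee-Jain: f = 0.02051
h_f = f(L/D)V²/(2g) = 0.02051·(637/0.252)·2.346²/(2·9.81) = 14.54 m
Δp = ρg·h_f = 1000·9.81·14.54 = 142.6 kPa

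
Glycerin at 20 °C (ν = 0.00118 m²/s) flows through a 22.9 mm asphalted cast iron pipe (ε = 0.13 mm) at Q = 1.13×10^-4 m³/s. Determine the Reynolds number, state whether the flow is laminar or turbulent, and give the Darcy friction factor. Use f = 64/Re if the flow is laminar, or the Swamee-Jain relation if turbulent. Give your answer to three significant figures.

V = 4Q/(πD²) = 0.2744 m/s
Re = VD/ν = 0.2744·0.0229/0.00118 = 5.32
Re < 2300 → laminar → f = 64/Re = 12.02

Re ≈ 5.32; laminar; f = 64/Re ≈ 12.0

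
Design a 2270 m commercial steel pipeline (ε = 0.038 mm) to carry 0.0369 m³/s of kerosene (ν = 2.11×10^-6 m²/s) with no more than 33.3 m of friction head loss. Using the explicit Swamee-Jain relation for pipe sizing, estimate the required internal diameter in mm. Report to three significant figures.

D ≈ 172 mm

Swamee-Jain (Type III): D = 0.66·[ε^1.25·(LQ²/(gh_f))^4.75 + ν·Q^9.4·(L/(gh_f))^5.2]^0.04
LQ²/(gh_f) = 0.009462; L/(gh_f) = 6.949
Term 1 = ε^1.25·(…)^4.75 = 7.25×10^-16; Term 2 = ν·Q^9.4·(…)^5.2 = 1.71×10^-15
D = 0.66·(7.25×10^-16 + 1.71×10^-15)^0.04 = 0.1718 m = 172 mm
Check: V = 1.59 m/s, Re = 1.30×10^5, f = 0.01835, h_f = 31.3 m ≈ 33.3 m ✓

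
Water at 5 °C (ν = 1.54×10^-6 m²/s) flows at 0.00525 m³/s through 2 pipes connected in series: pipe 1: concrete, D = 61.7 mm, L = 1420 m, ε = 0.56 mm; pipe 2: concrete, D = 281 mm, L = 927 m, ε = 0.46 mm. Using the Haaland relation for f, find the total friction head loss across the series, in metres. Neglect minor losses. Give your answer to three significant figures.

H ≈ 136 m

Pipe 1: V = 1.756 m/s, Re = 7.03×10^4, ε/D = 0.00908, f = 0.03760, h_1 = f(L/D)V²/2g = 136.0 m
Pipe 2: V = 0.08466 m/s, Re = 1.54×10^4, ε/D = 0.00164, f = 0.03020, h_2 = f(L/D)V²/2g = 0.03640 m
Series → Q common, losses add: H = Σh = 136.0 m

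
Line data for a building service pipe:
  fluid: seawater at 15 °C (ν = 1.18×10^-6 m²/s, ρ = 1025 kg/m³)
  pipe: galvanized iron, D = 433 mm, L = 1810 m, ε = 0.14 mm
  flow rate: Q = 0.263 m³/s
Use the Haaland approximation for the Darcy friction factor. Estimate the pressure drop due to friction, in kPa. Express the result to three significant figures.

Δp ≈ 110 kPa

V = 4Q/(πD²) = 4·0.263/(π·0.433²) = 1.786 m/s
Re = VD/ν = 1.786·0.433/1.18×10^-6 = 6.55×10^5 → turbulent
ε/D = 0.14/433 = 3.23×10^-4
Haaland: f = 0.01610
h_f = f(L/D)V²/(2g) = 0.01610·(1810/0.433)·1.786²/(2·9.81) = 10.94 m
Δp = ρg·h_f = 1025·9.81·10.94 = 110.0 kPa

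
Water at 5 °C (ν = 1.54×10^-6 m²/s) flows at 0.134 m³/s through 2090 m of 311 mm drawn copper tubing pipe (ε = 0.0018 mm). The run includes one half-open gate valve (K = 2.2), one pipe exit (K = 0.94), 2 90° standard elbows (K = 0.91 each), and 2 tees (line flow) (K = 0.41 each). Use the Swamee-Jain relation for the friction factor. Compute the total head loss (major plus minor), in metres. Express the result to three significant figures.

H_L ≈ 15.8 m

V = 4Q/(πD²) = 1.764 m/s; V²/2g = 0.1586 m
Re = 3.56×10^5, ε/D = 5.79×10^-6 → f = 0.01400 (Swamee-Jain)
Major: h_f = f(L/D)·V²/2g = 0.01400·6720·0.1586 = 14.92 m
Minor: ΣK = 5.78; h_m = ΣK·V²/2g = 0.9167 m
Total H_L = 14.92 + 0.9167 = 15.84 m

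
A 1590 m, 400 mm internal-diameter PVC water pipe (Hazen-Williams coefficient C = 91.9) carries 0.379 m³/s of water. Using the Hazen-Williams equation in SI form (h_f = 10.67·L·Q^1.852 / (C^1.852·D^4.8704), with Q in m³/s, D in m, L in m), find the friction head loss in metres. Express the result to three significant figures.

h_f = 10.67·1590·0.379^1.852 / (91.9^1.852·0.400^4.8704) = 56.40 m

h_f ≈ 56.4 m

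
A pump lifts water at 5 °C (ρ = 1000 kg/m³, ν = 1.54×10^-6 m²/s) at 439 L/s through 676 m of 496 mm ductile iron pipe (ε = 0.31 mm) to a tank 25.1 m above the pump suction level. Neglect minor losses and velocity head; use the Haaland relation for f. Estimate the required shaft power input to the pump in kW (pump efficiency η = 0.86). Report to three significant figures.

V = 4Q/(πD²) = 2.272 m/s; Re = 7.32×10^5; ε/D = 6.25×10^-4; f = 0.01811
h_f = f(L/D)V²/2g = 6.493 m
Total head H = z + h_f = 25.1 + 6.493 = 31.59 m
P_hyd = ρgQH = 1000·9.81·0.439·31.59 = 136.1 kW
P_shaft = P_hyd/η = 136.1/0.86 = 158.2 kW

P_shaft ≈ 158 kW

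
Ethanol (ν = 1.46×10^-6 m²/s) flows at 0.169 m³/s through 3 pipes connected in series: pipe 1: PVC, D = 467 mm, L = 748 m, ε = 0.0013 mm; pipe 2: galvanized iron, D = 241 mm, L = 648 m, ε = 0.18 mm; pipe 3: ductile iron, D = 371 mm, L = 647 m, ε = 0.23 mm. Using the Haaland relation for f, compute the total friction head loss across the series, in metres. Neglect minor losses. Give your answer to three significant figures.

Pipe 1: V = 0.9866 m/s, Re = 3.16×10^5, ε/D = 2.78×10^-6, f = 0.01423, h_1 = f(L/D)V²/2g = 1.131 m
Pipe 2: V = 3.705 m/s, Re = 6.12×10^5, ε/D = 7.47×10^-4, f = 0.01888, h_2 = f(L/D)V²/2g = 35.51 m
Pipe 3: V = 1.563 m/s, Re = 3.97×10^5, ε/D = 6.20×10^-4, f = 0.01847, h_3 = f(L/D)V²/2g = 4.013 m
Series → Q common, losses add: H = Σh = 40.65 m

H ≈ 40.7 m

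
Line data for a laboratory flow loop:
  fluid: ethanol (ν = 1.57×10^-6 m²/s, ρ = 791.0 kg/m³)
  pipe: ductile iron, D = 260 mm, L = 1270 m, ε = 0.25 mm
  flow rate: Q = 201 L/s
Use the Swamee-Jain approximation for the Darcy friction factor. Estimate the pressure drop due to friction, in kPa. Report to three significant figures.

V = 4Q/(πD²) = 4·0.201/(π·0.260²) = 3.786 m/s
Re = VD/ν = 3.786·0.260/1.57×10^-6 = 6.27×10^5 → turbulent
ε/D = 0.25/260 = 9.62×10^-4
Swamee-Jain: f = 0.02006
h_f = f(L/D)V²/(2g) = 0.02006·(1270/0.260)·3.786²/(2·9.81) = 71.56 m
Δp = ρg·h_f = 791.0·9.81·71.56 = 555.3 kPa

Δp ≈ 555 kPa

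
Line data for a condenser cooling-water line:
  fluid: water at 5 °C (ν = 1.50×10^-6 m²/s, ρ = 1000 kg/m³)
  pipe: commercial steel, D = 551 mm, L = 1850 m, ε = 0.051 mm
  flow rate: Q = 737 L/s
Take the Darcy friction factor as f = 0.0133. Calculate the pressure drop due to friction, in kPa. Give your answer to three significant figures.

Δp ≈ 213 kPa

V = 4Q/(πD²) = 4·0.737/(π·0.551²) = 3.091 m/s
h_f = f(L/D)V²/(2g) = 0.01330·(1850/0.551)·3.091²/(2·9.81) = 21.74 m
Δp = ρg·h_f = 1000·9.81·21.74 = 213.3 kPa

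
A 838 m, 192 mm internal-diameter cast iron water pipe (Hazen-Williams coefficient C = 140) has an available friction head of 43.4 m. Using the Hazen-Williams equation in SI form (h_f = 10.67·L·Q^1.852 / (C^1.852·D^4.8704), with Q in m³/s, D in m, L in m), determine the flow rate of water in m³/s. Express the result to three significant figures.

Q ≈ 0.103 m³/s

Rearranging: Q = [h_f·C^1.852·D^4.8704 / (10.67·L)]^(1/1.852)
Q = [43.4·140^1.852·0.192^4.8704 / (10.67·838)]^0.540 = 0.1028 m³/s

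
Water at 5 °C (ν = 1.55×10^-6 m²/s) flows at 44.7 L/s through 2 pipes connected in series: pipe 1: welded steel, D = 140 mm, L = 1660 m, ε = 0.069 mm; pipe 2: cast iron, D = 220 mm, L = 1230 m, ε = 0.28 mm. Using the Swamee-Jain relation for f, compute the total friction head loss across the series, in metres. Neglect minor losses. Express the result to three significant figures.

Pipe 1: V = 2.904 m/s, Re = 2.62×10^5, ε/D = 4.93×10^-4, f = 0.01847, h_1 = f(L/D)V²/2g = 94.12 m
Pipe 2: V = 1.176 m/s, Re = 1.67×10^5, ε/D = 0.00127, f = 0.02243, h_2 = f(L/D)V²/2g = 8.837 m
Series → Q common, losses add: H = Σh = 103.0 m

H ≈ 103 m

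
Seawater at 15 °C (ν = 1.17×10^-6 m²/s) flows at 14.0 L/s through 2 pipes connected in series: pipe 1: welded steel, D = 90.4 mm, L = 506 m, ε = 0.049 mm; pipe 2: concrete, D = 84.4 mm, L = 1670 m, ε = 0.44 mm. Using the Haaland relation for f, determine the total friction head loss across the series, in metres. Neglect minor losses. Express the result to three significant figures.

H ≈ 224 m

Pipe 1: V = 2.181 m/s, Re = 1.69×10^5, ε/D = 5.42×10^-4, f = 0.01914, h_1 = f(L/D)V²/2g = 25.98 m
Pipe 2: V = 2.502 m/s, Re = 1.81×10^5, ε/D = 0.00521, f = 0.03128, h_2 = f(L/D)V²/2g = 197.5 m
Series → Q common, losses add: H = Σh = 223.5 m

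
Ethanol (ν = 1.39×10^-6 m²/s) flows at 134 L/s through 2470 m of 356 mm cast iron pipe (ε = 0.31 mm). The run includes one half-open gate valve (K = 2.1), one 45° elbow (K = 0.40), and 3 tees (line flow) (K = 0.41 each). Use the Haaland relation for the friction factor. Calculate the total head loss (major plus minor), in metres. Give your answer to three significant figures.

H_L ≈ 13.1 m

V = 4Q/(πD²) = 1.346 m/s; V²/2g = 0.09237 m
Re = 3.45×10^5, ε/D = 8.71×10^-4 → f = 0.01985 (Haaland)
Major: h_f = f(L/D)·V²/2g = 0.01985·6938·0.09237 = 12.72 m
Minor: ΣK = 3.73; h_m = ΣK·V²/2g = 0.3445 m
Total H_L = 12.72 + 0.3445 = 13.06 m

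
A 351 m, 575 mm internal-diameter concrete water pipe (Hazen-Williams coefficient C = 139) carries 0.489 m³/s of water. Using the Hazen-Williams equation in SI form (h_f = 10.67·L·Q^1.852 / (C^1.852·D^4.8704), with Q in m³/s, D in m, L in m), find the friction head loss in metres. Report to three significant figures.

h_f ≈ 1.58 m

h_f = 10.67·351·0.489^1.852 / (139^1.852·0.575^4.8704) = 1.584 m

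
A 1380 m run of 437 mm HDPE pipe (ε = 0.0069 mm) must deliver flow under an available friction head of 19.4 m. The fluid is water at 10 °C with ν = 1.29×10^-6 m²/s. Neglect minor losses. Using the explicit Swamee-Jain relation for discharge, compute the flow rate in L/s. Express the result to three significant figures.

Swamee-Jain (Type II): Q = -0.965·√(gD⁵h_f/L)·ln[ε/(3.7D) + √(3.17ν²L/(gD³h_f))]
√(gD⁵h_f/L) = √(9.81·0.437⁵·19.4/1380) = 0.04688
ε/(3.7D) = 4.27×10^-6; √(3.17ν²L/(gD³h_f)) = 2.14×10^-5
Q = -0.965·0.04688·ln(2.568×10^-5) = 0.4782 m³/s
Check: V = 3.19 m/s, Re = 1.08×10^6, f = 0.01186, h_f = 19.4 m ≈ 19.4 m ✓

Q ≈ 478 L/s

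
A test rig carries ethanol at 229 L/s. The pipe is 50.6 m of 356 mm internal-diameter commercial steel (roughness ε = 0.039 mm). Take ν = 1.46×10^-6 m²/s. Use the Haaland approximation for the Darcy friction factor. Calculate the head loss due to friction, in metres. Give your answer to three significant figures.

V = 4Q/(πD²) = 4·0.229/(π·0.356²) = 2.301 m/s
Re = VD/ν = 2.301·0.356/1.46×10^-6 = 5.61×10^5 → turbulent
ε/D = 0.039/356 = 1.10×10^-4
Haaland: f = 0.01419
h_f = f(L/D)V²/(2g) = 0.01419·(50.6/0.356)·2.301²/(2·9.81) = 0.5442 m

h_f ≈ 0.544 m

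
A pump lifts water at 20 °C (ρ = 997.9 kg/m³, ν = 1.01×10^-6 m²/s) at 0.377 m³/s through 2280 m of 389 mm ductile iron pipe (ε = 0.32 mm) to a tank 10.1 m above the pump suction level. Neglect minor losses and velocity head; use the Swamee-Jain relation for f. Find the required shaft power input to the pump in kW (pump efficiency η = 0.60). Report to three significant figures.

P_shaft ≈ 415 kW

V = 4Q/(πD²) = 3.172 m/s; Re = 1.22×10^6; ε/D = 8.23×10^-4; f = 0.01911
h_f = f(L/D)V²/2g = 57.43 m
Total head H = z + h_f = 10.1 + 57.43 = 67.53 m
P_hyd = ρgQH = 997.9·9.81·0.377·67.53 = 249.2 kW
P_shaft = P_hyd/η = 249.2/0.60 = 415.4 kW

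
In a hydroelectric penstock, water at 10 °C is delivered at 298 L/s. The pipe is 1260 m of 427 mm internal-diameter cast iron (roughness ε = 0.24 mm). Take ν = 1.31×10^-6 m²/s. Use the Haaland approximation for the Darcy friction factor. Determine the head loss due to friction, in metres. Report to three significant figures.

V = 4Q/(πD²) = 4·0.298/(π·0.427²) = 2.081 m/s
Re = VD/ν = 2.081·0.427/1.31×10^-6 = 6.78×10^5 → turbulent
ε/D = 0.24/427 = 5.62×10^-4
Haaland: f = 0.01777
h_f = f(L/D)V²/(2g) = 0.01777·(1260/0.427)·2.081²/(2·9.81) = 11.57 m

h_f ≈ 11.6 m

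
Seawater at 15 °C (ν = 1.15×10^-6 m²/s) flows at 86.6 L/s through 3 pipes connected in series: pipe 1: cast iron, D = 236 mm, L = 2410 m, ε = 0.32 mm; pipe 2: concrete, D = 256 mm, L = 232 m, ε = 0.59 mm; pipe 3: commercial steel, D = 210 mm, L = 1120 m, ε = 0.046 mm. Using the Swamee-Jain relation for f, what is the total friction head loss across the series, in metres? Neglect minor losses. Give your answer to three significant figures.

Pipe 1: V = 1.980 m/s, Re = 4.06×10^5, ε/D = 0.00136, f = 0.02190, h_1 = f(L/D)V²/2g = 44.67 m
Pipe 2: V = 1.682 m/s, Re = 3.75×10^5, ε/D = 0.00230, f = 0.02490, h_2 = f(L/D)V²/2g = 3.256 m
Pipe 3: V = 2.500 m/s, Re = 4.57×10^5, ε/D = 2.19×10^-4, f = 0.01581, h_3 = f(L/D)V²/2g = 26.86 m
Series → Q common, losses add: H = Σh = 74.79 m

H ≈ 74.8 m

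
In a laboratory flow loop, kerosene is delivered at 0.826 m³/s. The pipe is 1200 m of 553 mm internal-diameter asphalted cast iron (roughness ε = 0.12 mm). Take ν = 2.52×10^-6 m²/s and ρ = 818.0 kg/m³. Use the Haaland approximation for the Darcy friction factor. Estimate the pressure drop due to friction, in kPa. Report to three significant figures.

Δp ≈ 158 kPa

V = 4Q/(πD²) = 4·0.826/(π·0.553²) = 3.439 m/s
Re = VD/ν = 3.439·0.553/2.52×10^-6 = 7.55×10^5 → turbulent
ε/D = 0.12/553 = 2.17×10^-4
Haaland: f = 0.01501
h_f = f(L/D)V²/(2g) = 0.01501·(1200/0.553)·3.439²/(2·9.81) = 19.64 m
Δp = ρg·h_f = 818.0·9.81·19.64 = 157.6 kPa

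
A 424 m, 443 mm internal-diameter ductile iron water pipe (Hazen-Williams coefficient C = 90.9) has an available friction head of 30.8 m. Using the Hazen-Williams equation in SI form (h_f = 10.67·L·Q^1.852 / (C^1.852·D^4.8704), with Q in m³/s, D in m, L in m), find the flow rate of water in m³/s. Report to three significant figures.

Q ≈ 0.722 m³/s

Rearranging: Q = [h_f·C^1.852·D^4.8704 / (10.67·L)]^(1/1.852)
Q = [30.8·90.9^1.852·0.443^4.8704 / (10.67·424)]^0.540 = 0.7221 m³/s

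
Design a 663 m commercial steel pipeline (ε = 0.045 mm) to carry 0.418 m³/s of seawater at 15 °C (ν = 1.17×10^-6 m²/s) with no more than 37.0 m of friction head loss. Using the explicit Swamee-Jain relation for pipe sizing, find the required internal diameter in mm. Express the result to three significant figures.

D ≈ 327 mm

Swamee-Jain (Type III): D = 0.66·[ε^1.25·(LQ²/(gh_f))^4.75 + ν·Q^9.4·(L/(gh_f))^5.2]^0.04
LQ²/(gh_f) = 0.3192; L/(gh_f) = 1.827
Term 1 = ε^1.25·(…)^4.75 = 1.62×10^-8; Term 2 = ν·Q^9.4·(…)^5.2 = 7.38×10^-9
D = 0.66·(1.62×10^-8 + 7.38×10^-9)^0.04 = 0.3269 m = 327 mm
Check: V = 4.98 m/s, Re = 1.39×10^6, f = 0.01374, h_f = 35.2 m ≈ 37.0 m ✓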